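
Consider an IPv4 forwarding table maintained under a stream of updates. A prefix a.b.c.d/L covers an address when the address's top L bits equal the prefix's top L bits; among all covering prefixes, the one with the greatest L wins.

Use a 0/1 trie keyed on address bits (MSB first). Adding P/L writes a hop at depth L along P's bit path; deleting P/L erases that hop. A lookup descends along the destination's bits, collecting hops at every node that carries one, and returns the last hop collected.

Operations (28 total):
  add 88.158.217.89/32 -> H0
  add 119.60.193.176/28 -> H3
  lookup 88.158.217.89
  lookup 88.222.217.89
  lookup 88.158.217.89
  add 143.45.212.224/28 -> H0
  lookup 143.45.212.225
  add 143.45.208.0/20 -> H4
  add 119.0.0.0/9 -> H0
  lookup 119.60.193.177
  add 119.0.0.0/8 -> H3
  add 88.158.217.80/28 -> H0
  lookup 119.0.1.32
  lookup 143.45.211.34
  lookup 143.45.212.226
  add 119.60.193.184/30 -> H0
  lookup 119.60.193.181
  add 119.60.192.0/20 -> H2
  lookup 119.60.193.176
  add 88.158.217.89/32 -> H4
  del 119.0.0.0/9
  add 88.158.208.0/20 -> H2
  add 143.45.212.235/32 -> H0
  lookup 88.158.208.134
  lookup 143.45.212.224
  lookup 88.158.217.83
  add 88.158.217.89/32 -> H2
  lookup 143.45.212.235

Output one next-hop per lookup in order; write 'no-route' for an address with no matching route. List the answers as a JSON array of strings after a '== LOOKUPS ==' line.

Apply in order:
  + 88.158.217.89/32 (H0) depth=32
  + 119.60.193.176/28 (H3) depth=28
  ? 88.158.217.89  path d0:-→d1:-→d2:-→d3:-→d4:-→d5:-→d6:-→d7:-→d8:-→d9:-→d10:-→d11:-→d12:-→d13:-→d14:-→d15:-→d16:-→d17:-→d18:-→d19:-→d20:-→d21:-→d22:-→d23:-→d24:-→d25:-→d26:-→d27:-→d28:-→d29:-→d30:-→d31:-→d32:H0  best=H0
  ? 88.222.217.89  path d0:-→d1:-→d2:-→d3:-→d4:-→d5:-→d6:-→d7:-→d8:-→d9:-  best=no-route
  ? 88.158.217.89  path d0:-→d1:-→d2:-→d3:-→d4:-→d5:-→d6:-→d7:-→d8:-→d9:-→d10:-→d11:-→d12:-→d13:-→d14:-→d15:-→d16:-→d17:-→d18:-→d19:-→d20:-→d21:-→d22:-→d23:-→d24:-→d25:-→d26:-→d27:-→d28:-→d29:-→d30:-→d31:-→d32:H0  best=H0
  + 143.45.212.224/28 (H0) depth=28
  ? 143.45.212.225  path d0:-→d1:-→d2:-→d3:-→d4:-→d5:-→d6:-→d7:-→d8:-→d9:-→d10:-→d11:-→d12:-→d13:-→d14:-→d15:-→d16:-→d17:-→d18:-→d19:-→d20:-→d21:-→d22:-→d23:-→d24:-→d25:-→d26:-→d27:-→d28:H0  best=H0
  + 143.45.208.0/20 (H4) depth=20
  + 119.0.0.0/9 (H0) depth=9
  ? 119.60.193.177  path d0:-→d1:-→d2:-→d3:-→d4:-→d5:-→d6:-→d7:-→d8:-→d9:H0→d10:-→d11:-→d12:-→d13:-→d14:-→d15:-→d16:-→d17:-→d18:-→d19:-→d20:-→d21:-→d22:-→d23:-→d24:-→d25:-→d26:-→d27:-→d28:H3  best=H3
  + 119.0.0.0/8 (H3) depth=8
  + 88.158.217.80/28 (H0) depth=28
  ? 119.0.1.32  path d0:-→d1:-→d2:-→d3:-→d4:-→d5:-→d6:-→d7:-→d8:H3→d9:H0→d10:-  best=H0
  ? 143.45.211.34  path d0:-→d1:-→d2:-→d3:-→d4:-→d5:-→d6:-→d7:-→d8:-→d9:-→d10:-→d11:-→d12:-→d13:-→d14:-→d15:-→d16:-→d17:-→d18:-→d19:-→d20:H4→d21:-  best=H4
  ? 143.45.212.226  path d0:-→d1:-→d2:-→d3:-→d4:-→d5:-→d6:-→d7:-→d8:-→d9:-→d10:-→d11:-→d12:-→d13:-→d14:-→d15:-→d16:-→d17:-→d18:-→d19:-→d20:H4→d21:-→d22:-→d23:-→d24:-→d25:-→d26:-→d27:-→d28:H0  best=H0
  + 119.60.193.184/30 (H0) depth=30
  ? 119.60.193.181  path d0:-→d1:-→d2:-→d3:-→d4:-→d5:-→d6:-→d7:-→d8:H3→d9:H0→d10:-→d11:-→d12:-→d13:-→d14:-→d15:-→d16:-→d17:-→d18:-→d19:-→d20:-→d21:-→d22:-→d23:-→d24:-→d25:-→d26:-→d27:-→d28:H3  best=H3
  + 119.60.192.0/20 (H2) depth=20
  ? 119.60.193.176  path d0:-→d1:-→d2:-→d3:-→d4:-→d5:-→d6:-→d7:-→d8:H3→d9:H0→d10:-→d11:-→d12:-→d13:-→d14:-→d15:-→d16:-→d17:-→d18:-→d19:-→d20:H2→d21:-→d22:-→d23:-→d24:-→d25:-→d26:-→d27:-→d28:H3  best=H3
  + 88.158.217.89/32 (H4) depth=32
  - 119.0.0.0/9 clear@9
  + 88.158.208.0/20 (H2) depth=20
  + 143.45.212.235/32 (H0) depth=32
  ? 88.158.208.134  path d0:-→d1:-→d2:-→d3:-→d4:-→d5:-→d6:-→d7:-→d8:-→d9:-→d10:-→d11:-→d12:-→d13:-→d14:-→d15:-→d16:-→d17:-→d18:-→d19:-→d20:H2  best=H2
  ? 143.45.212.224  path d0:-→d1:-→d2:-→d3:-→d4:-→d5:-→d6:-→d7:-→d8:-→d9:-→d10:-→d11:-→d12:-→d13:-→d14:-→d15:-→d16:-→d17:-→d18:-→d19:-→d20:H4→d21:-→d22:-→d23:-→d24:-→d25:-→d26:-→d27:-→d28:H0  best=H0
  ? 88.158.217.83  path d0:-→d1:-→d2:-→d3:-→d4:-→d5:-→d6:-→d7:-→d8:-→d9:-→d10:-→d11:-→d12:-→d13:-→d14:-→d15:-→d16:-→d17:-→d18:-→d19:-→d20:H2→d21:-→d22:-→d23:-→d24:-→d25:-→d26:-→d27:-→d28:H0  best=H0
  + 88.158.217.89/32 (H2) depth=32
  ? 143.45.212.235  path d0:-→d1:-→d2:-→d3:-→d4:-→d5:-→d6:-→d7:-→d8:-→d9:-→d10:-→d11:-→d12:-→d13:-→d14:-→d15:-→d16:-→d17:-→d18:-→d19:-→d20:H4→d21:-→d22:-→d23:-→d24:-→d25:-→d26:-→d27:-→d28:H0→d29:-→d30:-→d31:-→d32:H0  best=H0

== LOOKUPS ==
["H0","no-route","H0","H0","H3","H0","H4","H0","H3","H3","H2","H0","H0","H0"]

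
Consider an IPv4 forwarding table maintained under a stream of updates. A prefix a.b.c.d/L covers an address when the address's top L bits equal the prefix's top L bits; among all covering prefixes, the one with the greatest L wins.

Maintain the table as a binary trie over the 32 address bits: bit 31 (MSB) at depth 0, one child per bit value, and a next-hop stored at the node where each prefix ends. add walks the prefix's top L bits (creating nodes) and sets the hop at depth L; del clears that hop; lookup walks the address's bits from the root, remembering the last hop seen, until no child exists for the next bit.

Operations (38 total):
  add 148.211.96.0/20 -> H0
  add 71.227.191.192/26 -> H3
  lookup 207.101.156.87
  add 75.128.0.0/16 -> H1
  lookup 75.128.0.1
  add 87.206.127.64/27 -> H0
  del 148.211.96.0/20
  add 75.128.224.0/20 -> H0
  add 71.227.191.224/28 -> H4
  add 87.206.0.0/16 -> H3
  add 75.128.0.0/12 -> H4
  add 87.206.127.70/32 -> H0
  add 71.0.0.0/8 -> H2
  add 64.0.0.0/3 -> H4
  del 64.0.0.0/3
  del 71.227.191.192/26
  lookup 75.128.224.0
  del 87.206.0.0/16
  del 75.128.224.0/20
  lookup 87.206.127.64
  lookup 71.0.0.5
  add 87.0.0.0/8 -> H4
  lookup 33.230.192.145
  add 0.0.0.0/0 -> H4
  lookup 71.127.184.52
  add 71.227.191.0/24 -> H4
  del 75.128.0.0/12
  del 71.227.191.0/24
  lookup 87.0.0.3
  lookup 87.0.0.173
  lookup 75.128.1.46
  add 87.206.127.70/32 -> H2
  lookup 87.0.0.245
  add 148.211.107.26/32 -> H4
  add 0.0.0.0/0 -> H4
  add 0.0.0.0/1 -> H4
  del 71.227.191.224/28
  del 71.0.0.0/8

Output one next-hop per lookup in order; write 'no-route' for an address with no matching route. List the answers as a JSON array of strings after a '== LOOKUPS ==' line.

Trace:
  + 148.211.96.0/20 (H0) depth=20
  + 71.227.191.192/26 (H3) depth=26
  Q 207.101.156.87: descend 1 ; hops seen [∅] ; pick no-route
  + 75.128.0.0/16 (H1) depth=16
  Q 75.128.0.1: descend 0100101110000000 ; hops seen [H1] ; pick H1
  + 87.206.127.64/27 (H0) depth=27
  - 148.211.96.0/20 clear@20
  + 75.128.224.0/20 (H0) depth=20
  + 71.227.191.224/28 (H4) depth=28
  + 87.206.0.0/16 (H3) depth=16
  + 75.128.0.0/12 (H4) depth=12
  + 87.206.127.70/32 (H0) depth=32
  + 71.0.0.0/8 (H2) depth=8
  + 64.0.0.0/3 (H4) depth=3
  - 64.0.0.0/3 clear@3
  - 71.227.191.192/26 clear@26
  Q 75.128.224.0: descend 01001011100000001110 ; hops seen [H4,H1,H0] ; pick H0
  - 87.206.0.0/16 clear@16
  - 75.128.224.0/20 clear@20
  Q 87.206.127.64: descend 01010111110011100111111101000 ; hops seen [H0] ; pick H0
  Q 71.0.0.5: descend 01000111 ; hops seen [H2] ; pick H2
  + 87.0.0.0/8 (H4) depth=8
  Q 33.230.192.145: descend 0 ; hops seen [∅] ; pick no-route
  + 0.0.0.0/0 (H4) depth=0
  Q 71.127.184.52: descend 01000111 ; hops seen [H4,H2] ; pick H2
  + 71.227.191.0/24 (H4) depth=24
  - 75.128.0.0/12 clear@12
  - 71.227.191.0/24 clear@24
  Q 87.0.0.3: descend 01010111 ; hops seen [H4,H4] ; pick H4
  Q 87.0.0.173: descend 01010111 ; hops seen [H4,H4] ; pick H4
  Q 75.128.1.46: descend 0100101110000000 ; hops seen [H4,H1] ; pick H1
  + 87.206.127.70/32 (H2) depth=32
  Q 87.0.0.245: descend 01010111 ; hops seen [H4,H4] ; pick H4
  + 148.211.107.26/32 (H4) depth=32
  + 0.0.0.0/0 (H4) depth=0
  + 0.0.0.0/1 (H4) depth=1
  - 71.227.191.224/28 clear@28
  - 71.0.0.0/8 clear@8

== LOOKUPS ==
["no-route","H1","H0","H0","H2","no-route","H2","H4","H4","H1","H4"]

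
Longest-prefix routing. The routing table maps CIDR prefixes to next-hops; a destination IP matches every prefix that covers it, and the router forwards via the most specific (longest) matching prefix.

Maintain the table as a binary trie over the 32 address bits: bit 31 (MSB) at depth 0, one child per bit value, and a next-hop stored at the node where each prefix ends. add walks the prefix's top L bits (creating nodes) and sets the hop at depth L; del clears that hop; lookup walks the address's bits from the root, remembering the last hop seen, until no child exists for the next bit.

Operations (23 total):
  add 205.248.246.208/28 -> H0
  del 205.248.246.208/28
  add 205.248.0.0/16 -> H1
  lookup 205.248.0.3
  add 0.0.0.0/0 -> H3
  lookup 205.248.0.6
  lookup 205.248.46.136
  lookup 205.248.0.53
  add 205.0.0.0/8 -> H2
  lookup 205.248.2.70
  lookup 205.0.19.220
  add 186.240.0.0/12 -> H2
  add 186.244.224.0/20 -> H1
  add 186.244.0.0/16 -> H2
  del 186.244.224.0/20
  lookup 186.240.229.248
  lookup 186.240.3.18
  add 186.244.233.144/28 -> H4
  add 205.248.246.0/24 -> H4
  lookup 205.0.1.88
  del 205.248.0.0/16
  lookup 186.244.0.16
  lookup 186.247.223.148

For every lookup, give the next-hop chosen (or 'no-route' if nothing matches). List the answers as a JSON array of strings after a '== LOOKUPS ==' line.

Apply in order:
  add 205.248.246.208/28 -> H0 at depth 28
  - 205.248.246.208/28 clear@28
  add 205.248.0.0/16 -> H1 at depth 16
  lookup 205.248.0.3: bits 1100110111111000 walk d0:-→d1:-→d2:-→d3:-→d4:-→d5:-→d6:-→d7:-→d8:-→d9:-→d10:-→d11:-→d12:-→d13:-→d14:-→d15:-→d16:H1 -> H1
  add 0.0.0.0/0 -> H3 at depth 0
  lookup 205.248.0.6: bits 1100110111111000 walk d0:H3→d1:-→d2:-→d3:-→d4:-→d5:-→d6:-→d7:-→d8:-→d9:-→d10:-→d11:-→d12:-→d13:-→d14:-→d15:-→d16:H1 -> H1
  lookup 205.248.46.136: bits 1100110111111000 walk d0:H3→d1:-→d2:-→d3:-→d4:-→d5:-→d6:-→d7:-→d8:-→d9:-→d10:-→d11:-→d12:-→d13:-→d14:-→d15:-→d16:H1 -> H1
  lookup 205.248.0.53: bits 1100110111111000 walk d0:H3→d1:-→d2:-→d3:-→d4:-→d5:-→d6:-→d7:-→d8:-→d9:-→d10:-→d11:-→d12:-→d13:-→d14:-→d15:-→d16:H1 -> H1
  add 205.0.0.0/8 -> H2 at depth 8
  lookup 205.248.2.70: bits 1100110111111000 walk d0:H3→d1:-→d2:-→d3:-→d4:-→d5:-→d6:-→d7:-→d8:H2→d9:-→d10:-→d11:-→d12:-→d13:-→d14:-→d15:-→d16:H1 -> H1
  lookup 205.0.19.220: bits 11001101 walk d0:H3→d1:-→d2:-→d3:-→d4:-→d5:-→d6:-→d7:-→d8:H2 -> H2
  add 186.240.0.0/12 -> H2 at depth 12
  add 186.244.224.0/20 -> H1 at depth 20
  add 186.244.0.0/16 -> H2 at depth 16
  - 186.244.224.0/20 clear@20
  lookup 186.240.229.248: bits 1011101011110 walk d0:H3→d1:-→d2:-→d3:-→d4:-→d5:-→d6:-→d7:-→d8:-→d9:-→d10:-→d11:-→d12:H2→d13:- -> H2
  lookup 186.240.3.18: bits 1011101011110 walk d0:H3→d1:-→d2:-→d3:-→d4:-→d5:-→d6:-→d7:-→d8:-→d9:-→d10:-→d11:-→d12:H2→d13:- -> H2
  add 186.244.233.144/28 -> H4 at depth 28
  add 205.248.246.0/24 -> H4 at depth 24
  lookup 205.0.1.88: bits 11001101 walk d0:H3→d1:-→d2:-→d3:-→d4:-→d5:-→d6:-→d7:-→d8:H2 -> H2
  - 205.248.0.0/16 clear@16
  lookup 186.244.0.16: bits 1011101011110100 walk d0:H3→d1:-→d2:-→d3:-→d4:-→d5:-→d6:-→d7:-→d8:-→d9:-→d10:-→d11:-→d12:H2→d13:-→d14:-→d15:-→d16:H2 -> H2
  lookup 186.247.223.148: bits 10111010111101 walk d0:H3→d1:-→d2:-→d3:-→d4:-→d5:-→d6:-→d7:-→d8:-→d9:-→d10:-→d11:-→d12:H2→d13:-→d14:- -> H2

== LOOKUPS ==
["H1","H1","H1","H1","H1","H2","H2","H2","H2","H2","H2"]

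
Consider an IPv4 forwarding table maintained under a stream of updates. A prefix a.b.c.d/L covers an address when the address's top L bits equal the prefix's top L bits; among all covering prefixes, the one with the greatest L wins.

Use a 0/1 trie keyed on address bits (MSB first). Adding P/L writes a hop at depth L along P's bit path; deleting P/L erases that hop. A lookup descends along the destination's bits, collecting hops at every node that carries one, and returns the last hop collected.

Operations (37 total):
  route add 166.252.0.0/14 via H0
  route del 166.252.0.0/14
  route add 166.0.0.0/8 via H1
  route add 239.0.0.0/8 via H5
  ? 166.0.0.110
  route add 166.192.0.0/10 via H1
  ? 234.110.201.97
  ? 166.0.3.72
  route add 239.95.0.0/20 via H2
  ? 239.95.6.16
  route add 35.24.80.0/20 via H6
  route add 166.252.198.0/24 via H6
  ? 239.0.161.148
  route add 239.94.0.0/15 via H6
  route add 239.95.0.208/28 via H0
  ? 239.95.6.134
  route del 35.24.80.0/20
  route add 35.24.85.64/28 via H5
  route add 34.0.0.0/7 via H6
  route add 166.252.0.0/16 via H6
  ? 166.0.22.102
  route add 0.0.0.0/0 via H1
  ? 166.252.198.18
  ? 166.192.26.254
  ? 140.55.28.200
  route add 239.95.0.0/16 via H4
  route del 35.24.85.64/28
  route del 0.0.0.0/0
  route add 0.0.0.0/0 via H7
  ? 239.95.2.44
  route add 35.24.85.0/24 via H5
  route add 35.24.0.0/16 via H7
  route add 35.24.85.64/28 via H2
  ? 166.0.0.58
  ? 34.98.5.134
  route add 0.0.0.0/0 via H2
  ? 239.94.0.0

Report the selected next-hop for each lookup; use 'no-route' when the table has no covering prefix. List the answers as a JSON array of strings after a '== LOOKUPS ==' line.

Process each operation:
  + 166.252.0.0/14 (H0) depth=14
  del 166.252.0.0/14 (clear depth 14)
  + 166.0.0.0/8 (H1) depth=8
  + 239.0.0.0/8 (H5) depth=8
  lookup 166.0.0.110: bits 10100110 walk d0:-→d1:-→d2:-→d3:-→d4:-→d5:-→d6:-→d7:-→d8:H1 -> H1
  + 166.192.0.0/10 (H1) depth=10
  lookup 234.110.201.97: bits 11101 walk d0:-→d1:-→d2:-→d3:-→d4:-→d5:- -> no-route
  lookup 166.0.3.72: bits 10100110 walk d0:-→d1:-→d2:-→d3:-→d4:-→d5:-→d6:-→d7:-→d8:H1 -> H1
  + 239.95.0.0/20 (H2) depth=20
  lookup 239.95.6.16: bits 11101111010111110000 walk d0:-→d1:-→d2:-→d3:-→d4:-→d5:-→d6:-→d7:-→d8:H5→d9:-→d10:-→d11:-→d12:-→d13:-→d14:-→d15:-→d16:-→d17:-→d18:-→d19:-→d20:H2 -> H2
  + 35.24.80.0/20 (H6) depth=20
  + 166.252.198.0/24 (H6) depth=24
  lookup 239.0.161.148: bits 111011110 walk d0:-→d1:-→d2:-→d3:-→d4:-→d5:-→d6:-→d7:-→d8:H5→d9:- -> H5
  + 239.94.0.0/15 (H6) depth=15
  + 239.95.0.208/28 (H0) depth=28
  lookup 239.95.6.134: bits 111011110101111100000 walk d0:-→d1:-→d2:-→d3:-→d4:-→d5:-→d6:-→d7:-→d8:H5→d9:-→d10:-→d11:-→d12:-→d13:-→d14:-→d15:H6→d16:-→d17:-→d18:-→d19:-→d20:H2→d21:- -> H2
  del 35.24.80.0/20 (clear depth 20)
  + 35.24.85.64/28 (H5) depth=28
  + 34.0.0.0/7 (H6) depth=7
  + 166.252.0.0/16 (H6) depth=16
  lookup 166.0.22.102: bits 10100110 walk d0:-→d1:-→d2:-→d3:-→d4:-→d5:-→d6:-→d7:-→d8:H1 -> H1
  + 0.0.0.0/0 (H1) depth=0
  lookup 166.252.198.18: bits 101001101111110011000110 walk d0:H1→d1:-→d2:-→d3:-→d4:-→d5:-→d6:-→d7:-→d8:H1→d9:-→d10:H1→d11:-→d12:-→d13:-→d14:-→d15:-→d16:H6→d17:-→d18:-→d19:-→d20:-→d21:-→d22:-→d23:-→d24:H6 -> H6
  lookup 166.192.26.254: bits 1010011011 walk d0:H1→d1:-→d2:-→d3:-→d4:-→d5:-→d6:-→d7:-→d8:H1→d9:-→d10:H1 -> H1
  lookup 140.55.28.200: bits 10 walk d0:H1→d1:-→d2:- -> H1
  + 239.95.0.0/16 (H4) depth=16
  del 35.24.85.64/28 (clear depth 28)
  del 0.0.0.0/0 (clear depth 0)
  + 0.0.0.0/0 (H7) depth=0
  lookup 239.95.2.44: bits 1110111101011111000000 walk d0:H7→d1:-→d2:-→d3:-→d4:-→d5:-→d6:-→d7:-→d8:H5→d9:-→d10:-→d11:-→d12:-→d13:-→d14:-→d15:H6→d16:H4→d17:-→d18:-→d19:-→d20:H2→d21:-→d22:- -> H2
  + 35.24.85.0/24 (H5) depth=24
  + 35.24.0.0/16 (H7) depth=16
  + 35.24.85.64/28 (H2) depth=28
  lookup 166.0.0.58: bits 10100110 walk d0:H7→d1:-→d2:-→d3:-→d4:-→d5:-→d6:-→d7:-→d8:H1 -> H1
  lookup 34.98.5.134: bits 0010001 walk d0:H7→d1:-→d2:-→d3:-→d4:-→d5:-→d6:-→d7:H6 -> H6
  + 0.0.0.0/0 (H2) depth=0
  lookup 239.94.0.0: bits 111011110101111 walk d0:H2→d1:-→d2:-→d3:-→d4:-→d5:-→d6:-→d7:-→d8:H5→d9:-→d10:-→d11:-→d12:-→d13:-→d14:-→d15:H6 -> H6

== LOOKUPS ==
["H1","no-route","H1","H2","H5","H2","H1","H6","H1","H1","H2","H1","H6","H6"]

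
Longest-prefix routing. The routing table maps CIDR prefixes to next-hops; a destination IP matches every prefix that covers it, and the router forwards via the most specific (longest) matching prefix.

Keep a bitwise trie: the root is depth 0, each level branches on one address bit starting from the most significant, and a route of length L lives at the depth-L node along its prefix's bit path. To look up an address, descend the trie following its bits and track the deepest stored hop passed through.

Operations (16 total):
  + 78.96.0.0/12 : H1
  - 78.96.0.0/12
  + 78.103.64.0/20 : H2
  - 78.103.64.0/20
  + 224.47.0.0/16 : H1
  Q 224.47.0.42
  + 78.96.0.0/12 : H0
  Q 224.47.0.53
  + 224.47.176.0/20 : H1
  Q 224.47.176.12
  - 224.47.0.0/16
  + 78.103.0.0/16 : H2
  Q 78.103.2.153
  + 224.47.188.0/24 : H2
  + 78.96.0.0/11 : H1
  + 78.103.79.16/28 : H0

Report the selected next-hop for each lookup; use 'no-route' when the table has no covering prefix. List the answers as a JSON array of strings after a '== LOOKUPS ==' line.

Trace:
  add 78.96.0.0/12 -> H1 at depth 12
  del 78.96.0.0/12 (clear depth 12)
  add 78.103.64.0/20 -> H2 at depth 20
  del 78.103.64.0/20 (clear depth 20)
  add 224.47.0.0/16 -> H1 at depth 16
  ? 224.47.0.42  path d0:-→d1:-→d2:-→d3:-→d4:-→d5:-→d6:-→d7:-→d8:-→d9:-→d10:-→d11:-→d12:-→d13:-→d14:-→d15:-→d16:H1  best=H1
  add 78.96.0.0/12 -> H0 at depth 12
  ? 224.47.0.53  path d0:-→d1:-→d2:-→d3:-→d4:-→d5:-→d6:-→d7:-→d8:-→d9:-→d10:-→d11:-→d12:-→d13:-→d14:-→d15:-→d16:H1  best=H1
  add 224.47.176.0/20 -> H1 at depth 20
  ? 224.47.176.12  path d0:-→d1:-→d2:-→d3:-→d4:-→d5:-→d6:-→d7:-→d8:-→d9:-→d10:-→d11:-→d12:-→d13:-→d14:-→d15:-→d16:H1→d17:-→d18:-→d19:-→d20:H1  best=H1
  del 224.47.0.0/16 (clear depth 16)
  add 78.103.0.0/16 -> H2 at depth 16
  ? 78.103.2.153  path d0:-→d1:-→d2:-→d3:-→d4:-→d5:-→d6:-→d7:-→d8:-→d9:-→d10:-→d11:-→d12:H0→d13:-→d14:-→d15:-→d16:H2→d17:-  best=H2
  add 224.47.188.0/24 -> H2 at depth 24
  add 78.96.0.0/11 -> H1 at depth 11
  add 78.103.79.16/28 -> H0 at depth 28

== LOOKUPS ==
["H1","H1","H1","H2"]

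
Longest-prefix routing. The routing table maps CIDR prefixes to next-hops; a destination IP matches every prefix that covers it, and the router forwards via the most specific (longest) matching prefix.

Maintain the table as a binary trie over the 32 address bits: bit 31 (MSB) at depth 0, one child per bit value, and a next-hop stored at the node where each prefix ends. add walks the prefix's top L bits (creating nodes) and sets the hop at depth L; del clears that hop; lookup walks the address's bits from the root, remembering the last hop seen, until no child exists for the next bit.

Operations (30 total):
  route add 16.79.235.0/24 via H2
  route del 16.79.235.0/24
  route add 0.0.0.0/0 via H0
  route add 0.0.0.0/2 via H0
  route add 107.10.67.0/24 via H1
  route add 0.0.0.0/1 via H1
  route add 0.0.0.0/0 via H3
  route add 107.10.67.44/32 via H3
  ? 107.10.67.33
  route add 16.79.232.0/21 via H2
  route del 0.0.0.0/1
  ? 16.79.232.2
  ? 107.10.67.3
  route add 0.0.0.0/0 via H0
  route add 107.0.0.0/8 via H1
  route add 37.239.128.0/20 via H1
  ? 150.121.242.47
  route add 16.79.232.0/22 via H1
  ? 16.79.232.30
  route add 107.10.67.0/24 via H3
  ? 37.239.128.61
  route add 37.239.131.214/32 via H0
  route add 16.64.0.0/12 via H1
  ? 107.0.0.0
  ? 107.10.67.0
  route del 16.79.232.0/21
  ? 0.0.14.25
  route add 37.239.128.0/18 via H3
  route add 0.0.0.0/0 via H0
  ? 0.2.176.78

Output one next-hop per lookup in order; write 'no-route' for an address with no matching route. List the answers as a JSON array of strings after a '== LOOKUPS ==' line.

Process each operation:
  add 16.79.235.0/24 -> H2 at depth 24
  del 16.79.235.0/24 (clear depth 24)
  add 0.0.0.0/0 -> H0 at depth 0
  add 0.0.0.0/2 -> H0 at depth 2
  add 107.10.67.0/24 -> H1 at depth 24
  add 0.0.0.0/1 -> H1 at depth 1
  add 0.0.0.0/0 -> H3 at depth 0
  add 107.10.67.44/32 -> H3 at depth 32
  ? 107.10.67.33  path d0:H3→d1:H1→d2:-→d3:-→d4:-→d5:-→d6:-→d7:-→d8:-→d9:-→d10:-→d11:-→d12:-→d13:-→d14:-→d15:-→d16:-→d17:-→d18:-→d19:-→d20:-→d21:-→d22:-→d23:-→d24:H1→d25:-→d26:-→d27:-→d28:-  best=H1
  add 16.79.232.0/21 -> H2 at depth 21
  del 0.0.0.0/1 (clear depth 1)
  ? 16.79.232.2  path d0:H3→d1:-→d2:H0→d3:-→d4:-→d5:-→d6:-→d7:-→d8:-→d9:-→d10:-→d11:-→d12:-→d13:-→d14:-→d15:-→d16:-→d17:-→d18:-→d19:-→d20:-→d21:H2→d22:-  best=H2
  ? 107.10.67.3  path d0:H3→d1:-→d2:-→d3:-→d4:-→d5:-→d6:-→d7:-→d8:-→d9:-→d10:-→d11:-→d12:-→d13:-→d14:-→d15:-→d16:-→d17:-→d18:-→d19:-→d20:-→d21:-→d22:-→d23:-→d24:H1→d25:-→d26:-  best=H1
  add 0.0.0.0/0 -> H0 at depth 0
  add 107.0.0.0/8 -> H1 at depth 8
  add 37.239.128.0/20 -> H1 at depth 20
  ? 150.121.242.47  path d0:H0  best=H0
  add 16.79.232.0/22 -> H1 at depth 22
  ? 16.79.232.30  path d0:H0→d1:-→d2:H0→d3:-→d4:-→d5:-→d6:-→d7:-→d8:-→d9:-→d10:-→d11:-→d12:-→d13:-→d14:-→d15:-→d16:-→d17:-→d18:-→d19:-→d20:-→d21:H2→d22:H1  best=H1
  add 107.10.67.0/24 -> H3 at depth 24
  ? 37.239.128.61  path d0:H0→d1:-→d2:H0→d3:-→d4:-→d5:-→d6:-→d7:-→d8:-→d9:-→d10:-→d11:-→d12:-→d13:-→d14:-→d15:-→d16:-→d17:-→d18:-→d19:-→d20:H1  best=H1
  add 37.239.131.214/32 -> H0 at depth 32
  add 16.64.0.0/12 -> H1 at depth 12
  ? 107.0.0.0  path d0:H0→d1:-→d2:-→d3:-→d4:-→d5:-→d6:-→d7:-→d8:H1→d9:-→d10:-→d11:-→d12:-  best=H1
  ? 107.10.67.0  path d0:H0→d1:-→d2:-→d3:-→d4:-→d5:-→d6:-→d7:-→d8:H1→d9:-→d10:-→d11:-→d12:-→d13:-→d14:-→d15:-→d16:-→d17:-→d18:-→d19:-→d20:-→d21:-→d22:-→d23:-→d24:H3→d25:-→d26:-  best=H3
  del 16.79.232.0/21 (clear depth 21)
  ? 0.0.14.25  path d0:H0→d1:-→d2:H0→d3:-  best=H0
  add 37.239.128.0/18 -> H3 at depth 18
  add 0.0.0.0/0 -> H0 at depth 0
  ? 0.2.176.78  path d0:H0→d1:-→d2:H0→d3:-  best=H0

== LOOKUPS ==
["H1","H2","H1","H0","H1","H1","H1","H3","H0","H0"]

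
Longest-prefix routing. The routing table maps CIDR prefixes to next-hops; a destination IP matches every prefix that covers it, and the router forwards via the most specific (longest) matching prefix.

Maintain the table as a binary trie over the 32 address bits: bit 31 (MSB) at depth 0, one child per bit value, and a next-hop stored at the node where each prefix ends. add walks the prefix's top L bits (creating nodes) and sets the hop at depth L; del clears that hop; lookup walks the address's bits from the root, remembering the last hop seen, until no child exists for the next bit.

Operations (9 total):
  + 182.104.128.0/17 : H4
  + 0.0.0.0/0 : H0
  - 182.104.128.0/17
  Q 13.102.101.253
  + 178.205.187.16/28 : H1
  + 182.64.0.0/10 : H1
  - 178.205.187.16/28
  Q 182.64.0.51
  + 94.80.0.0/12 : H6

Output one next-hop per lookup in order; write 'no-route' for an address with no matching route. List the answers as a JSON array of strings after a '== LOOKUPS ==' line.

Trace:
  add 182.104.128.0/17 -> H4 at depth 17
  add 0.0.0.0/0 -> H0 at depth 0
  del 182.104.128.0/17 (clear depth 17)
  ? 13.102.101.253  path d0:H0  best=H0
  add 178.205.187.16/28 -> H1 at depth 28
  add 182.64.0.0/10 -> H1 at depth 10
  del 178.205.187.16/28 (clear depth 28)
  ? 182.64.0.51  path d0:H0→d1:-→d2:-→d3:-→d4:-→d5:-→d6:-→d7:-→d8:-→d9:-→d10:H1  best=H1
  add 94.80.0.0/12 -> H6 at depth 12

== LOOKUPS ==
["H0","H1"]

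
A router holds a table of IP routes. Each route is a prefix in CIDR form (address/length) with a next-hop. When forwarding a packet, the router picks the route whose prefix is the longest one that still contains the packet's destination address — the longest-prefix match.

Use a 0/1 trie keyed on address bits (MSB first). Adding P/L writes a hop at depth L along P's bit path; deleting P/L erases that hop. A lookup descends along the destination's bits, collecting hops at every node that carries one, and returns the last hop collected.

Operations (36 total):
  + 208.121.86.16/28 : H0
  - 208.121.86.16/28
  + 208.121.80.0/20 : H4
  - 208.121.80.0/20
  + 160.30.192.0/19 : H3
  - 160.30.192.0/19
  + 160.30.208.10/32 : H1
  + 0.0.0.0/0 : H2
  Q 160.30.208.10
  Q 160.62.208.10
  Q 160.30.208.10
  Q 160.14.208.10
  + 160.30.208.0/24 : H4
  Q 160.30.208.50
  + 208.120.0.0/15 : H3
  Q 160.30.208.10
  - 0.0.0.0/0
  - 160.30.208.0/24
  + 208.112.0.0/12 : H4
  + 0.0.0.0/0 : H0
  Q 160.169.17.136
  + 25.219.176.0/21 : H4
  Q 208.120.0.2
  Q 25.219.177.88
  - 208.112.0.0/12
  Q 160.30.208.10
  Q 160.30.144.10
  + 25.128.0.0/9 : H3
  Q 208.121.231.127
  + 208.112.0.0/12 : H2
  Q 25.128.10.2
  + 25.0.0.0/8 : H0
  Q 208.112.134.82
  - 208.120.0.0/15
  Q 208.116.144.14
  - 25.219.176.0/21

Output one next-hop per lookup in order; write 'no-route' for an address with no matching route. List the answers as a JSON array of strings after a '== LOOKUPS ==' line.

Apply in order:
  add 208.121.86.16/28 -> H0 at depth 28
  del 208.121.86.16/28 (clear depth 28)
  add 208.121.80.0/20 -> H4 at depth 20
  del 208.121.80.0/20 (clear depth 20)
  add 160.30.192.0/19 -> H3 at depth 19
  del 160.30.192.0/19 (clear depth 19)
  add 160.30.208.10/32 -> H1 at depth 32
  add 0.0.0.0/0 -> H2 at depth 0
  ? 160.30.208.10  path d0:H2→d1:-→d2:-→d3:-→d4:-→d5:-→d6:-→d7:-→d8:-→d9:-→d10:-→d11:-→d12:-→d13:-→d14:-→d15:-→d16:-→d17:-→d18:-→d19:-→d20:-→d21:-→d22:-→d23:-→d24:-→d25:-→d26:-→d27:-→d28:-→d29:-→d30:-→d31:-→d32:H1  best=H1
  ? 160.62.208.10  path d0:H2→d1:-→d2:-→d3:-→d4:-→d5:-→d6:-→d7:-→d8:-→d9:-→d10:-  best=H2
  ? 160.30.208.10  path d0:H2→d1:-→d2:-→d3:-→d4:-→d5:-→d6:-→d7:-→d8:-→d9:-→d10:-→d11:-→d12:-→d13:-→d14:-→d15:-→d16:-→d17:-→d18:-→d19:-→d20:-→d21:-→d22:-→d23:-→d24:-→d25:-→d26:-→d27:-→d28:-→d29:-→d30:-→d31:-→d32:H1  best=H1
  ? 160.14.208.10  path d0:H2→d1:-→d2:-→d3:-→d4:-→d5:-→d6:-→d7:-→d8:-→d9:-→d10:-→d11:-  best=H2
  add 160.30.208.0/24 -> H4 at depth 24
  ? 160.30.208.50  path d0:H2→d1:-→d2:-→d3:-→d4:-→d5:-→d6:-→d7:-→d8:-→d9:-→d10:-→d11:-→d12:-→d13:-→d14:-→d15:-→d16:-→d17:-→d18:-→d19:-→d20:-→d21:-→d22:-→d23:-→d24:H4→d25:-→d26:-  best=H4
  add 208.120.0.0/15 -> H3 at depth 15
  ? 160.30.208.10  path d0:H2→d1:-→d2:-→d3:-→d4:-→d5:-→d6:-→d7:-→d8:-→d9:-→d10:-→d11:-→d12:-→d13:-→d14:-→d15:-→d16:-→d17:-→d18:-→d19:-→d20:-→d21:-→d22:-→d23:-→d24:H4→d25:-→d26:-→d27:-→d28:-→d29:-→d30:-→d31:-→d32:H1  best=H1
  del 0.0.0.0/0 (clear depth 0)
  del 160.30.208.0/24 (clear depth 24)
  add 208.112.0.0/12 -> H4 at depth 12
  add 0.0.0.0/0 -> H0 at depth 0
  ? 160.169.17.136  path d0:H0→d1:-→d2:-→d3:-→d4:-→d5:-→d6:-→d7:-→d8:-  best=H0
  add 25.219.176.0/21 -> H4 at depth 21
  ? 208.120.0.2  path d0:H0→d1:-→d2:-→d3:-→d4:-→d5:-→d6:-→d7:-→d8:-→d9:-→d10:-→d11:-→d12:H4→d13:-→d14:-→d15:H3  best=H3
  ? 25.219.177.88  path d0:H0→d1:-→d2:-→d3:-→d4:-→d5:-→d6:-→d7:-→d8:-→d9:-→d10:-→d11:-→d12:-→d13:-→d14:-→d15:-→d16:-→d17:-→d18:-→d19:-→d20:-→d21:H4  best=H4
  del 208.112.0.0/12 (clear depth 12)
  ? 160.30.208.10  path d0:H0→d1:-→d2:-→d3:-→d4:-→d5:-→d6:-→d7:-→d8:-→d9:-→d10:-→d11:-→d12:-→d13:-→d14:-→d15:-→d16:-→d17:-→d18:-→d19:-→d20:-→d21:-→d22:-→d23:-→d24:-→d25:-→d26:-→d27:-→d28:-→d29:-→d30:-→d31:-→d32:H1  best=H1
  ? 160.30.144.10  path d0:H0→d1:-→d2:-→d3:-→d4:-→d5:-→d6:-→d7:-→d8:-→d9:-→d10:-→d11:-→d12:-→d13:-→d14:-→d15:-→d16:-→d17:-  best=H0
  add 25.128.0.0/9 -> H3 at depth 9
  ? 208.121.231.127  path d0:H0→d1:-→d2:-→d3:-→d4:-→d5:-→d6:-→d7:-→d8:-→d9:-→d10:-→d11:-→d12:-→d13:-→d14:-→d15:H3→d16:-  best=H3
  add 208.112.0.0/12 -> H2 at depth 12
  ? 25.128.10.2  path d0:H0→d1:-→d2:-→d3:-→d4:-→d5:-→d6:-→d7:-→d8:-→d9:H3  best=H3
  add 25.0.0.0/8 -> H0 at depth 8
  ? 208.112.134.82  path d0:H0→d1:-→d2:-→d3:-→d4:-→d5:-→d6:-→d7:-→d8:-→d9:-→d10:-→d11:-→d12:H2  best=H2
  del 208.120.0.0/15 (clear depth 15)
  ? 208.116.144.14  path d0:H0→d1:-→d2:-→d3:-→d4:-→d5:-→d6:-→d7:-→d8:-→d9:-→d10:-→d11:-→d12:H2  best=H2
  del 25.219.176.0/21 (clear depth 21)

== LOOKUPS ==
["H1","H2","H1","H2","H4","H1","H0","H3","H4","H1","H0","H3","H3","H2","H2"]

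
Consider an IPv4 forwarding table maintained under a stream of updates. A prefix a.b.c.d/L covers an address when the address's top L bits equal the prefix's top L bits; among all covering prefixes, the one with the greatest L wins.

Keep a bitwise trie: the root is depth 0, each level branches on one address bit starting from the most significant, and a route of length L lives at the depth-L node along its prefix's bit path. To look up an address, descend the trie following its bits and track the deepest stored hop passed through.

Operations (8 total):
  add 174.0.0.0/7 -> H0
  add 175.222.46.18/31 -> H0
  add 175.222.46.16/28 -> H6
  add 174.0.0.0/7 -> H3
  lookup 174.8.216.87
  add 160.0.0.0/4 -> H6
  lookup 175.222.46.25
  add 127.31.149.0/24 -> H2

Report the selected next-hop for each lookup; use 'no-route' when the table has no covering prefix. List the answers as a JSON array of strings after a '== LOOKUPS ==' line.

Trace:
  add 174.0.0.0/7 -> H0 at depth 7
  add 175.222.46.18/31 -> H0 at depth 31
  add 175.222.46.16/28 -> H6 at depth 28
  add 174.0.0.0/7 -> H3 at depth 7
  ? 174.8.216.87  path d0:-→d1:-→d2:-→d3:-→d4:-→d5:-→d6:-→d7:H3  best=H3
  add 160.0.0.0/4 -> H6 at depth 4
  ? 175.222.46.25  path d0:-→d1:-→d2:-→d3:-→d4:H6→d5:-→d6:-→d7:H3→d8:-→d9:-→d10:-→d11:-→d12:-→d13:-→d14:-→d15:-→d16:-→d17:-→d18:-→d19:-→d20:-→d21:-→d22:-→d23:-→d24:-→d25:-→d26:-→d27:-→d28:H6  best=H6
  add 127.31.149.0/24 -> H2 at depth 24

== LOOKUPS ==
["H3","H6"]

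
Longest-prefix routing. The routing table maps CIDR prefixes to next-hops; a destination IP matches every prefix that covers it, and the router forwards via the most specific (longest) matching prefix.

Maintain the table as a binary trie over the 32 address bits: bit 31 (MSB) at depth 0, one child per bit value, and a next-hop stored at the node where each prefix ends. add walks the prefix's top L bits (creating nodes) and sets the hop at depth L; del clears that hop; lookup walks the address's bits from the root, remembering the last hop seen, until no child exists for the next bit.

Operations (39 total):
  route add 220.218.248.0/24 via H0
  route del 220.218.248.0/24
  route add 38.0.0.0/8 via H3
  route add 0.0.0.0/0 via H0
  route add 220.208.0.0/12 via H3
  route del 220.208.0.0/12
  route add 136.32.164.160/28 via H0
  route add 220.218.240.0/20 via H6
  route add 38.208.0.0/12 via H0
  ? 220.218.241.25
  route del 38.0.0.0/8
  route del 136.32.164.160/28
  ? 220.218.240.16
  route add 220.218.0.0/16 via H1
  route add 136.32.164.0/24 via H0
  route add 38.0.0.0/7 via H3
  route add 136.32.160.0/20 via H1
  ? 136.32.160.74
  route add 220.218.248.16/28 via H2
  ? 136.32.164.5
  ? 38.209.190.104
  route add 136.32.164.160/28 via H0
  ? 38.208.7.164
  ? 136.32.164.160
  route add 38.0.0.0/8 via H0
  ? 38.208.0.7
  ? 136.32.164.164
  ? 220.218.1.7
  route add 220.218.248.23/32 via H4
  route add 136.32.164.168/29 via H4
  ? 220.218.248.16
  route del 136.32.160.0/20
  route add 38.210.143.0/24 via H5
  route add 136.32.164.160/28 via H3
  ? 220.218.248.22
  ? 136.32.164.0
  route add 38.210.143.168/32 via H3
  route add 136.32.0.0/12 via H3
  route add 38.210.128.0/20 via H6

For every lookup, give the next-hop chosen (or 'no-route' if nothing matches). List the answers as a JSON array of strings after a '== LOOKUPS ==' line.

Trace:
  add 220.218.248.0/24 -> H0 at depth 24
  - 220.218.248.0/24 clear@24
  add 38.0.0.0/8 -> H3 at depth 8
  add 0.0.0.0/0 -> H0 at depth 0
  add 220.208.0.0/12 -> H3 at depth 12
  - 220.208.0.0/12 clear@12
  add 136.32.164.160/28 -> H0 at depth 28
  add 220.218.240.0/20 -> H6 at depth 20
  add 38.208.0.0/12 -> H0 at depth 12
  lookup 220.218.241.25: bits 11011100110110101111 walk d0:H0→d1:-→d2:-→d3:-→d4:-→d5:-→d6:-→d7:-→d8:-→d9:-→d10:-→d11:-→d12:-→d13:-→d14:-→d15:-→d16:-→d17:-→d18:-→d19:-→d20:H6 -> H6
  - 38.0.0.0/8 clear@8
  - 136.32.164.160/28 clear@28
  lookup 220.218.240.16: bits 11011100110110101111 walk d0:H0→d1:-→d2:-→d3:-→d4:-→d5:-→d6:-→d7:-→d8:-→d9:-→d10:-→d11:-→d12:-→d13:-→d14:-→d15:-→d16:-→d17:-→d18:-→d19:-→d20:H6 -> H6
  add 220.218.0.0/16 -> H1 at depth 16
  add 136.32.164.0/24 -> H0 at depth 24
  add 38.0.0.0/7 -> H3 at depth 7
  add 136.32.160.0/20 -> H1 at depth 20
  lookup 136.32.160.74: bits 100010000010000010100 walk d0:H0→d1:-→d2:-→d3:-→d4:-→d5:-→d6:-→d7:-→d8:-→d9:-→d10:-→d11:-→d12:-→d13:-→d14:-→d15:-→d16:-→d17:-→d18:-→d19:-→d20:H1→d21:- -> H1
  add 220.218.248.16/28 -> H2 at depth 28
  lookup 136.32.164.5: bits 100010000010000010100100 walk d0:H0→d1:-→d2:-→d3:-→d4:-→d5:-→d6:-→d7:-→d8:-→d9:-→d10:-→d11:-→d12:-→d13:-→d14:-→d15:-→d16:-→d17:-→d18:-→d19:-→d20:H1→d21:-→d22:-→d23:-→d24:H0 -> H0
  lookup 38.209.190.104: bits 001001101101 walk d0:H0→d1:-→d2:-→d3:-→d4:-→d5:-→d6:-→d7:H3→d8:-→d9:-→d10:-→d11:-→d12:H0 -> H0
  add 136.32.164.160/28 -> H0 at depth 28
  lookup 38.208.7.164: bits 001001101101 walk d0:H0→d1:-→d2:-→d3:-→d4:-→d5:-→d6:-→d7:H3→d8:-→d9:-→d10:-→d11:-→d12:H0 -> H0
  lookup 136.32.164.160: bits 1000100000100000101001001010 walk d0:H0→d1:-→d2:-→d3:-→d4:-→d5:-→d6:-→d7:-→d8:-→d9:-→d10:-→d11:-→d12:-→d13:-→d14:-→d15:-→d16:-→d17:-→d18:-→d19:-→d20:H1→d21:-→d22:-→d23:-→d24:H0→d25:-→d26:-→d27:-→d28:H0 -> H0
  add 38.0.0.0/8 -> H0 at depth 8
  lookup 38.208.0.7: bits 001001101101 walk d0:H0→d1:-→d2:-→d3:-→d4:-→d5:-→d6:-→d7:H3→d8:H0→d9:-→d10:-→d11:-→d12:H0 -> H0
  lookup 136.32.164.164: bits 1000100000100000101001001010 walk d0:H0→d1:-→d2:-→d3:-→d4:-→d5:-→d6:-→d7:-→d8:-→d9:-→d10:-→d11:-→d12:-→d13:-→d14:-→d15:-→d16:-→d17:-→d18:-→d19:-→d20:H1→d21:-→d22:-→d23:-→d24:H0→d25:-→d26:-→d27:-→d28:H0 -> H0
  lookup 220.218.1.7: bits 1101110011011010 walk d0:H0→d1:-→d2:-→d3:-→d4:-→d5:-→d6:-→d7:-→d8:-→d9:-→d10:-→d11:-→d12:-→d13:-→d14:-→d15:-→d16:H1 -> H1
  add 220.218.248.23/32 -> H4 at depth 32
  add 136.32.164.168/29 -> H4 at depth 29
  lookup 220.218.248.16: bits 11011100110110101111100000010 walk d0:H0→d1:-→d2:-→d3:-→d4:-→d5:-→d6:-→d7:-→d8:-→d9:-→d10:-→d11:-→d12:-→d13:-→d14:-→d15:-→d16:H1→d17:-→d18:-→d19:-→d20:H6→d21:-→d22:-→d23:-→d24:-→d25:-→d26:-→d27:-→d28:H2→d29:- -> H2
  - 136.32.160.0/20 clear@20
  add 38.210.143.0/24 -> H5 at depth 24
  add 136.32.164.160/28 -> H3 at depth 28
  lookup 220.218.248.22: bits 1101110011011010111110000001011 walk d0:H0→d1:-→d2:-→d3:-→d4:-→d5:-→d6:-→d7:-→d8:-→d9:-→d10:-→d11:-→d12:-→d13:-→d14:-→d15:-→d16:H1→d17:-→d18:-→d19:-→d20:H6→d21:-→d22:-→d23:-→d24:-→d25:-→d26:-→d27:-→d28:H2→d29:-→d30:-→d31:- -> H2
  lookup 136.32.164.0: bits 100010000010000010100100 walk d0:H0→d1:-→d2:-→d3:-→d4:-→d5:-→d6:-→d7:-→d8:-→d9:-→d10:-→d11:-→d12:-→d13:-→d14:-→d15:-→d16:-→d17:-→d18:-→d19:-→d20:-→d21:-→d22:-→d23:-→d24:H0 -> H0
  add 38.210.143.168/32 -> H3 at depth 32
  add 136.32.0.0/12 -> H3 at depth 12
  add 38.210.128.0/20 -> H6 at depth 20

== LOOKUPS ==
["H6","H6","H1","H0","H0","H0","H0","H0","H0","H1","H2","H2","H0"]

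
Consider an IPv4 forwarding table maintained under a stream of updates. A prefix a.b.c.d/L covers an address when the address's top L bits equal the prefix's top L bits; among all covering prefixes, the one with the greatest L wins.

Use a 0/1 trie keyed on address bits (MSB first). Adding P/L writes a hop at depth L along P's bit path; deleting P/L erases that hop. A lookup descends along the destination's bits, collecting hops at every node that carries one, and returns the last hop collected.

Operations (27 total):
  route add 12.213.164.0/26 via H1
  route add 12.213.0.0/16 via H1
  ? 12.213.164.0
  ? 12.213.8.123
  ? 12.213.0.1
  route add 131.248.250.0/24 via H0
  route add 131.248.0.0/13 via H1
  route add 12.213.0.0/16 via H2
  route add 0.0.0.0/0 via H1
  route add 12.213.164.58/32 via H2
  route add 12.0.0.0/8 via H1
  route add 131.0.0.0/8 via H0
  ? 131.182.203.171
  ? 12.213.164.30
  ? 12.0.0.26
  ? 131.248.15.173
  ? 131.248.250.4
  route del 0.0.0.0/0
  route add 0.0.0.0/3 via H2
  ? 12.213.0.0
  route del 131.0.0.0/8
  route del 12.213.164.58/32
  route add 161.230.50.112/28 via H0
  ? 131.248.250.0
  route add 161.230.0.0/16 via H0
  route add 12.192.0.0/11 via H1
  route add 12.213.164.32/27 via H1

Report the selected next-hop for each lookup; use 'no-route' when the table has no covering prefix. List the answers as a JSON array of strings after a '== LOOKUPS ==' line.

Process each operation:
  + 12.213.164.0/26 (H1) depth=26
  + 12.213.0.0/16 (H1) depth=16
  ? 12.213.164.0  path d0:-→d1:-→d2:-→d3:-→d4:-→d5:-→d6:-→d7:-→d8:-→d9:-→d10:-→d11:-→d12:-→d13:-→d14:-→d15:-→d16:H1→d17:-→d18:-→d19:-→d20:-→d21:-→d22:-→d23:-→d24:-→d25:-→d26:H1  best=H1
  ? 12.213.8.123  path d0:-→d1:-→d2:-→d3:-→d4:-→d5:-→d6:-→d7:-→d8:-→d9:-→d10:-→d11:-→d12:-→d13:-→d14:-→d15:-→d16:H1  best=H1
  ? 12.213.0.1  path d0:-→d1:-→d2:-→d3:-→d4:-→d5:-→d6:-→d7:-→d8:-→d9:-→d10:-→d11:-→d12:-→d13:-→d14:-→d15:-→d16:H1  best=H1
  + 131.248.250.0/24 (H0) depth=24
  + 131.248.0.0/13 (H1) depth=13
  + 12.213.0.0/16 (H2) depth=16
  + 0.0.0.0/0 (H1) depth=0
  + 12.213.164.58/32 (H2) depth=32
  + 12.0.0.0/8 (H1) depth=8
  + 131.0.0.0/8 (H0) depth=8
  ? 131.182.203.171  path d0:H1→d1:-→d2:-→d3:-→d4:-→d5:-→d6:-→d7:-→d8:H0→d9:-  best=H0
  ? 12.213.164.30  path d0:H1→d1:-→d2:-→d3:-→d4:-→d5:-→d6:-→d7:-→d8:H1→d9:-→d10:-→d11:-→d12:-→d13:-→d14:-→d15:-→d16:H2→d17:-→d18:-→d19:-→d20:-→d21:-→d22:-→d23:-→d24:-→d25:-→d26:H1  best=H1
  ? 12.0.0.26  path d0:H1→d1:-→d2:-→d3:-→d4:-→d5:-→d6:-→d7:-→d8:H1  best=H1
  ? 131.248.15.173  path d0:H1→d1:-→d2:-→d3:-→d4:-→d5:-→d6:-→d7:-→d8:H0→d9:-→d10:-→d11:-→d12:-→d13:H1→d14:-→d15:-→d16:-  best=H1
  ? 131.248.250.4  path d0:H1→d1:-→d2:-→d3:-→d4:-→d5:-→d6:-→d7:-→d8:H0→d9:-→d10:-→d11:-→d12:-→d13:H1→d14:-→d15:-→d16:-→d17:-→d18:-→d19:-→d20:-→d21:-→d22:-→d23:-→d24:H0  best=H0
  del 0.0.0.0/0 (clear depth 0)
  + 0.0.0.0/3 (H2) depth=3
  ? 12.213.0.0  path d0:-→d1:-→d2:-→d3:H2→d4:-→d5:-→d6:-→d7:-→d8:H1→d9:-→d10:-→d11:-→d12:-→d13:-→d14:-→d15:-→d16:H2  best=H2
  del 131.0.0.0/8 (clear depth 8)
  del 12.213.164.58/32 (clear depth 32)
  + 161.230.50.112/28 (H0) depth=28
  ? 131.248.250.0  path d0:-→d1:-→d2:-→d3:-→d4:-→d5:-→d6:-→d7:-→d8:-→d9:-→d10:-→d11:-→d12:-→d13:H1→d14:-→d15:-→d16:-→d17:-→d18:-→d19:-→d20:-→d21:-→d22:-→d23:-→d24:H0  best=H0
  + 161.230.0.0/16 (H0) depth=16
  + 12.192.0.0/11 (H1) depth=11
  + 12.213.164.32/27 (H1) depth=27

== LOOKUPS ==
["H1","H1","H1","H0","H1","H1","H1","H0","H2","H0"]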